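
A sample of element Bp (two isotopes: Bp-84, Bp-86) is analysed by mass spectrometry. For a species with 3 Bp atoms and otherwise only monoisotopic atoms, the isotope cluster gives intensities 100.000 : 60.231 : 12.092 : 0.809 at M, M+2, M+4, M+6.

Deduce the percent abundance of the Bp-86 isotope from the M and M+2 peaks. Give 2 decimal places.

16.72%

Let p = fractional abundance of Bp-84. I(M+2)/I(M) = [C(3,1)·p^2·(1−p)] / p^3 = 3·(1−p)/p = 60.231/100.000 = 0.6023
(1−p)/p = 0.6023/3 = 0.2008  ⇒  p = 1/(1 + 0.2008) = 0.8328
Bp-84: 83.28%, Bp-86: 16.72%.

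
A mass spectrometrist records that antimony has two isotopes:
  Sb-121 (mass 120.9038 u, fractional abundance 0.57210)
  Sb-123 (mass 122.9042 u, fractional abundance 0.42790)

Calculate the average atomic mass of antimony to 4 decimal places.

121.7598 u

Weight each isotope mass by its fractional abundance: 0.57210 × 120.9038 + 0.42790 × 122.9042
= 69.16906 + 52.59071 = 121.75977 u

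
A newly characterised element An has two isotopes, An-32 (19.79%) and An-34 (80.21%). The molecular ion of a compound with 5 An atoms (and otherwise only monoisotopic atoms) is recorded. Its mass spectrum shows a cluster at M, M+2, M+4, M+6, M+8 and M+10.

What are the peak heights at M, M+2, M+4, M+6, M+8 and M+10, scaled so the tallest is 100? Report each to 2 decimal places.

Each An atom is independently An-32 (p = 0.1979) or An-34 (q = 0.8021); the cluster is the binomial expansion (p + q)^5.
P(M) = 0.1979^5 = 0.000304
P(M+2) = 5 × 0.1979^4 × 0.8021^1 = 0.006152
P(M+4) = 10 × 0.1979^3 × 0.8021^2 = 0.049865
P(M+6) = 10 × 0.1979^2 × 0.8021^3 = 0.202105
P(M+8) = 5 × 0.1979^1 × 0.8021^4 = 0.409572
P(M+10) = 0.8021^5 = 0.332003
The M+8 peak is largest (0.409572); scaling to 100 gives 0.07 : 1.50 : 12.17 : 49.35 : 100.00 : 81.06.

0.07 : 1.50 : 12.17 : 49.35 : 100.00 : 81.06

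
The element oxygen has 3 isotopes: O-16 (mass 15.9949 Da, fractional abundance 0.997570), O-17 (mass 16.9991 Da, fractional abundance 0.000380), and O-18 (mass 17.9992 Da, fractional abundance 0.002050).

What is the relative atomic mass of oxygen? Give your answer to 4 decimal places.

15.9994 Da

The abundance-weighted mean is 0.997570 × 15.9949 + 0.000380 × 16.9991 + 0.002050 × 17.9992
= 15.95603 + 0.00646 + 0.03690 = 15.99939 Da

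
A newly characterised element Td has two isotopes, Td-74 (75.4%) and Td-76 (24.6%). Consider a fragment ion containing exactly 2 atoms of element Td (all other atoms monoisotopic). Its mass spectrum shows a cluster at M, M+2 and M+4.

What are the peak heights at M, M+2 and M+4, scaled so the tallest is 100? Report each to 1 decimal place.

100.0 : 65.3 : 10.6

Each Td atom is independently Td-74 (p = 0.754) or Td-76 (q = 0.246); the cluster is the binomial expansion (p + q)^2.
P(M) = 0.754^2 = 0.568516
P(M+2) = 2 × 0.754^1 × 0.246^1 = 0.370968
P(M+4) = 0.246^2 = 0.060516
The M peak is largest (0.568516); scaling to 100 gives 100.0 : 65.3 : 10.6.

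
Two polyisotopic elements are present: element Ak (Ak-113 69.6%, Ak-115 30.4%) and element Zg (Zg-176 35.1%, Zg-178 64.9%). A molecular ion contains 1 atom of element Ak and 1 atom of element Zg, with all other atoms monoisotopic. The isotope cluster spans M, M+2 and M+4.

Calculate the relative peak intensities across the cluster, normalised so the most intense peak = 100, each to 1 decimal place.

Element Ak pattern (n=1): 0.6960 : 0.3040
Element Zg pattern (n=1): 0.3510 : 0.6490
Convolve the two distributions (both contribute in 2-u steps):
  M: 0.6960×0.3510 = 0.244296
  M+2: 0.6960×0.6490 + 0.3040×0.3510 = 0.558408
  M+4: 0.3040×0.6490 = 0.197296
Scale to base peak (0.558408) = 100: 43.7 : 100.0 : 35.3

43.7 : 100.0 : 35.3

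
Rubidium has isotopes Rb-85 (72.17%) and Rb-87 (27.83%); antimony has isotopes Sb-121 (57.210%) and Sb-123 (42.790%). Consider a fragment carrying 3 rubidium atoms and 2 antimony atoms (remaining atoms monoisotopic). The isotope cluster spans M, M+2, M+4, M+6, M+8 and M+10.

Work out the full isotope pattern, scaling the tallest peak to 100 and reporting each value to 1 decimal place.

36.5 : 97.0 : 100.0 : 50.1 : 12.3 : 1.2

Rubidium pattern (n=3): 0.37589809 : 0.43485841 : 0.16768892 : 0.02155458
Antimony pattern (n=2): 0.32729841 : 0.48960318 : 0.18309841
Convolve the two distributions (both contribute in 2-u steps):
  M: 0.37589809×0.32729841 = 0.123031
  M+2: 0.37589809×0.48960318 + 0.43485841×0.32729841 = 0.326369
  M+4: 0.37589809×0.18309841 + 0.43485841×0.48960318 + 0.16768892×0.32729841 = 0.336619
  M+6: 0.43485841×0.18309841 + 0.16768892×0.48960318 + 0.02155458×0.32729841 = 0.168778
  M+8: 0.16768892×0.18309841 + 0.02155458×0.48960318 = 0.041257
  M+10: 0.02155458×0.18309841 = 0.003947
Scale to base peak (0.336619) = 100: 36.5 : 97.0 : 100.0 : 50.1 : 12.3 : 1.2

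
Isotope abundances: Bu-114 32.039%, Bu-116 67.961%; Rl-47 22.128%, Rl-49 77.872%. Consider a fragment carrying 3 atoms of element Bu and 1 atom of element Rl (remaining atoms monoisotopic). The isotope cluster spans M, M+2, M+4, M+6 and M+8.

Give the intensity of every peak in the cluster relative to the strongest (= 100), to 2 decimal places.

Element Bu pattern (n=3): 0.03288795 : 0.20928539 : 0.44393535 : 0.3138913
Element Rl pattern (n=1): 0.22128 : 0.77872
Convolve the two distributions (both contribute in 2-u steps):
  M: 0.03288795×0.22128 = 0.007277
  M+2: 0.03288795×0.77872 + 0.20928539×0.22128 = 0.071921
  M+4: 0.20928539×0.77872 + 0.44393535×0.22128 = 0.261209
  M+6: 0.44393535×0.77872 + 0.3138913×0.22128 = 0.415159
  M+8: 0.3138913×0.77872 = 0.244433
Scale to base peak (0.415159) = 100: 1.75 : 17.32 : 62.92 : 100.00 : 58.88

1.75 : 17.32 : 62.92 : 100.00 : 58.88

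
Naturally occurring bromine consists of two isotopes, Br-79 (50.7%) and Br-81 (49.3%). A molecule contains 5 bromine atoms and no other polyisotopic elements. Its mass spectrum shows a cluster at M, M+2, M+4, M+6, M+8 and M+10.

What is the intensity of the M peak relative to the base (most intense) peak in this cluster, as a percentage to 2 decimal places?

Binomial terms of (0.507 + 0.493)^5: M 0.0335, M+2 0.1629, M+4 0.3168, M+6 0.3080, M+8 0.1497, M+10 0.0291 → M+4 is the base peak.
P(M+4) = C(5,2) × 0.507^3 × 0.493^2 = 10 × 0.13032384 × 0.243049 = 0.316751 (base)
P(M) = C(5,0) × 0.507^5 × 0.493^0 = 1 × 0.03349961 × 1.0000 = 0.033500
Relative intensity = 0.033500 / 0.316751 × 100 = 10.58

10.58%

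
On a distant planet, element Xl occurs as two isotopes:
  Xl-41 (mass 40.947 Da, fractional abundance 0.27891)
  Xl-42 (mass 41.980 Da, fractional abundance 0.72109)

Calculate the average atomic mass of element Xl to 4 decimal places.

41.6919 Da

Weight each isotope mass by its fractional abundance: 0.27891 × 40.947 + 0.72109 × 41.980
= 11.42053 + 30.27136 = 41.69189 Da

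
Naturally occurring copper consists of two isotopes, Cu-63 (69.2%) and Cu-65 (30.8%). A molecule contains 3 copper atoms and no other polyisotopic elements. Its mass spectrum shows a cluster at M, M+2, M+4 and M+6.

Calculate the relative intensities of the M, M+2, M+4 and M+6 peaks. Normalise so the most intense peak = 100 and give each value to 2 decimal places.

Expanding (0.692 + 0.308)^3:
P(M) = 0.692^3 = 0.331374
P(M+2) = 3 × 0.692^2 × 0.308^1 = 0.442470
P(M+4) = 3 × 0.692^1 × 0.308^2 = 0.196938
P(M+6) = 0.308^3 = 0.029218
The M+2 peak is largest (0.442470); scaling to 100 gives 74.89 : 100.00 : 44.51 : 6.60.

74.89 : 100.00 : 44.51 : 6.60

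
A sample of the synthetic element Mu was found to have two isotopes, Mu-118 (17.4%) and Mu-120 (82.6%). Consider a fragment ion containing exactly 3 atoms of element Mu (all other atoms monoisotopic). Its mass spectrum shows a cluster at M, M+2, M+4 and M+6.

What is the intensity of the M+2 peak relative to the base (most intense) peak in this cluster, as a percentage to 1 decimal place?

Binomial terms of (0.174 + 0.826)^3: M 0.0053, M+2 0.0750, M+4 0.3561, M+6 0.5636 → M+6 is the base peak.
P(M+6) = C(3,3) × 0.174^0 × 0.826^3 = 1 × 1.0000 × 0.56355998 = 0.563560 (base)
P(M+2) = C(3,1) × 0.174^2 × 0.826^1 = 3 × 0.030276 × 0.8260 = 0.075024
Relative intensity = 0.075024 / 0.563560 × 100 = 13.3

13.3%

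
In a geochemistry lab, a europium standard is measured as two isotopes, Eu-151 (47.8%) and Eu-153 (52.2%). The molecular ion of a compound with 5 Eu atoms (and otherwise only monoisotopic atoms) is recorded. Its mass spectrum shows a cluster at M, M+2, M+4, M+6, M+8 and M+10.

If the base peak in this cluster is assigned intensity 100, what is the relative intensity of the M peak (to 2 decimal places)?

(0.478 + 0.522)^5 gives M 0.0250, M+2 0.1363, M+4 0.2976, M+6 0.3250, M+8 0.1775, M+10 0.0388; the largest is M+6.
P(M+6) = C(5,3) × 0.478^2 × 0.522^3 = 10 × 0.228484 × 0.14223665 = 0.324988 (base)
P(M) = C(5,0) × 0.478^5 × 0.522^0 = 1 × 0.02495396 × 1.0000 = 0.024954
Relative intensity = 0.024954 / 0.324988 × 100 = 7.68

7.68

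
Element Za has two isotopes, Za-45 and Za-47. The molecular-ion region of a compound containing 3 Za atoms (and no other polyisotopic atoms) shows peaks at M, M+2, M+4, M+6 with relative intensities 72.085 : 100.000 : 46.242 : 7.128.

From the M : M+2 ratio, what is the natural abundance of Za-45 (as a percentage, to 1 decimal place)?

Let p = fractional abundance of Za-45. I(M+2)/I(M) = [C(3,1)·p^2·(1−p)] / p^3 = 3·(1−p)/p = 100.000/72.085 = 1.3873
(1−p)/p = 1.3873/3 = 0.4624  ⇒  p = 1/(1 + 0.4624) = 0.6838
Za-45: 68.4%, Za-47: 31.6%.

68.4%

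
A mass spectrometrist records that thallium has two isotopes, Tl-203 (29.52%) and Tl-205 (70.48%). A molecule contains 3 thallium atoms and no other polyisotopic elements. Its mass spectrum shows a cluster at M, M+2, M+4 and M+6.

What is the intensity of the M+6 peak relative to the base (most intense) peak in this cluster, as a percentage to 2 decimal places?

79.58%

Term probabilities: M 0.0257, M+2 0.1843, M+4 0.4399, M+6 0.3501. Base peak = M+4.
P(M+4) = C(3,2) × 0.2952^1 × 0.7048^2 = 3 × 0.2952 × 0.49674304 = 0.439916 (base)
P(M+6) = C(3,3) × 0.2952^0 × 0.7048^3 = 1 × 1.0000 × 0.35010449 = 0.350104
Relative intensity = 0.350104 / 0.439916 × 100 = 79.58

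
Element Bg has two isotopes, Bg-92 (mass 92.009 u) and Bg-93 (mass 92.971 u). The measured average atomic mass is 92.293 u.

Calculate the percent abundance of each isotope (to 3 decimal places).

Bg-92: 70.478%, Bg-93: 29.522%

Writing the weighted mean with unknown fraction x of Bg-92:
92.009·x + 92.971·(1 − x) = 92.293
(92.009 − 92.971)·x = 92.293 − 92.971
x = -0.678 / -0.962 = 0.70478 → 70.478% Bg-92, 29.522% Bg-93.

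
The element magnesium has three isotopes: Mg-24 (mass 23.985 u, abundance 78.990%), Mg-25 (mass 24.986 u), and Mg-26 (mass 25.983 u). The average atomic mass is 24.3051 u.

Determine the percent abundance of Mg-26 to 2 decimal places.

11.01%

The remaining 21.010% is split between Mg-25 (fraction x) and Mg-26 (fraction 0.21010 − x).
Substituting: 24.986x + 25.983(0.21010 − x) = 5.3593485
(24.986 − 25.983)x = -0.0996798  ⇒  x = 0.09998, y = 0.11012
Mg-25: 10.00%, Mg-26: 11.01%.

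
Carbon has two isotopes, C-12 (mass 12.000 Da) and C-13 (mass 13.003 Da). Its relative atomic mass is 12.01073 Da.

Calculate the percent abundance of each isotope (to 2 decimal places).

Writing the weighted mean with unknown fraction x of C-12:
12.000·x + 13.003·(1 − x) = 12.01073
(12.000 − 13.003)·x = 12.01073 − 13.003
x = -0.99227 / -1.003 = 0.98930 → 98.93% C-12, 1.07% C-13.

C-12: 98.93%, C-13: 1.07%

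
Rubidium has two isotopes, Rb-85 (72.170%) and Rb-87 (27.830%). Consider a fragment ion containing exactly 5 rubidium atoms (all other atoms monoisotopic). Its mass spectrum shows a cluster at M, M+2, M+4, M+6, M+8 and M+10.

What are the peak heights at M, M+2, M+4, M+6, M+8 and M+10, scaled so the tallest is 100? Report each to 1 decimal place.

51.9 : 100.0 : 77.1 : 29.7 : 5.7 : 0.4

Expanding (0.72170 + 0.27830)^5:
P(M) = 0.72170^5 = 0.195787
P(M+2) = 5 × 0.72170^4 × 0.27830^1 = 0.377494
P(M+4) = 10 × 0.72170^3 × 0.27830^2 = 0.291136
P(M+6) = 10 × 0.72170^2 × 0.27830^3 = 0.112267
P(M+8) = 5 × 0.72170^1 × 0.27830^4 = 0.021646
P(M+10) = 0.27830^5 = 0.001669
The M+2 peak is largest (0.377494); scaling to 100 gives 51.9 : 100.0 : 77.1 : 29.7 : 5.7 : 0.4.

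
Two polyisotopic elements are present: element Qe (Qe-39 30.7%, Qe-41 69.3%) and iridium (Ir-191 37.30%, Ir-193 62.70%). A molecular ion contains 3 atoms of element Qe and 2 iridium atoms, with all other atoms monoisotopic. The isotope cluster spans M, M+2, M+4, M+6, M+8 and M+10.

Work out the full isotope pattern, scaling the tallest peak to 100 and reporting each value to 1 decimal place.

Element Qe pattern (n=3): 0.02893444 : 0.19594367 : 0.44230933 : 0.33281256
Iridium pattern (n=2): 0.139129 : 0.467742 : 0.393129
Convolve the two distributions (both contribute in 2-u steps):
  M: 0.02893444×0.139129 = 0.004026
  M+2: 0.02893444×0.467742 + 0.19594367×0.139129 = 0.040795
  M+4: 0.02893444×0.393129 + 0.19594367×0.467742 + 0.44230933×0.139129 = 0.164564
  M+6: 0.19594367×0.393129 + 0.44230933×0.467742 + 0.33281256×0.139129 = 0.330222
  M+8: 0.44230933×0.393129 + 0.33281256×0.467742 = 0.329555
  M+10: 0.33281256×0.393129 = 0.130838
Scale to base peak (0.330222) = 100: 1.2 : 12.4 : 49.8 : 100.0 : 99.8 : 39.6

1.2 : 12.4 : 49.8 : 100.0 : 99.8 : 39.6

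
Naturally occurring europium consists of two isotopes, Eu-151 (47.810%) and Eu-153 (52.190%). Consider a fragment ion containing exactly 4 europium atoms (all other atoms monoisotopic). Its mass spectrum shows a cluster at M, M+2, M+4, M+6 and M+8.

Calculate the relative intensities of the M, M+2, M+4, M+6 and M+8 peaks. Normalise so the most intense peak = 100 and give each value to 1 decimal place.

Expanding (0.47810 + 0.52190)^4:
P(M) = 0.47810^4 = 0.052249
P(M+2) = 4 × 0.47810^3 × 0.52190^1 = 0.228141
P(M+4) = 6 × 0.47810^2 × 0.52190^2 = 0.373563
P(M+6) = 4 × 0.47810^1 × 0.52190^3 = 0.271857
P(M+8) = 0.52190^4 = 0.074191
The M+4 peak is largest (0.373563); scaling to 100 gives 14.0 : 61.1 : 100.0 : 72.8 : 19.9.

14.0 : 61.1 : 100.0 : 72.8 : 19.9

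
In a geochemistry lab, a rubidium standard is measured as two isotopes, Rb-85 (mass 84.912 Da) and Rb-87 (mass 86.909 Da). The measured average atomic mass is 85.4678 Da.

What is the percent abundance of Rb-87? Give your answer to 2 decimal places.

Writing the weighted mean with unknown fraction x of Rb-85:
84.912·x + 86.909·(1 − x) = 85.4678
(84.912 − 86.909)·x = 85.4678 − 86.909
x = -1.4412 / -1.997 = 0.72168 → 72.17% Rb-85, 27.83% Rb-87.

27.83%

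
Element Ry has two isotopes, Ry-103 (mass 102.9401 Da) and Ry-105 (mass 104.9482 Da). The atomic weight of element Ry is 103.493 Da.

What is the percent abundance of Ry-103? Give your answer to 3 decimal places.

Writing the weighted mean with unknown fraction x of Ry-103:
102.9401·x + 104.9482·(1 − x) = 103.493
(102.9401 − 104.9482)·x = 103.493 − 104.9482
x = -1.4552 / -2.0081 = 0.72467 → 72.467% Ry-103, 27.533% Ry-105.

72.467%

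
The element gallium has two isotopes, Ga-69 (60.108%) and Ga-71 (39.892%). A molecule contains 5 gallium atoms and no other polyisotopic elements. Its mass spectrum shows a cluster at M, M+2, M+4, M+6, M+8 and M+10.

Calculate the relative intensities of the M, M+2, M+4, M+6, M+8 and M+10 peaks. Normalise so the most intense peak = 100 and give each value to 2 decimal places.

Each Ga atom is independently Ga-69 (p = 0.60108) or Ga-71 (q = 0.39892); the cluster is the binomial expansion (p + q)^5.
P(M) = 0.60108^5 = 0.078462
P(M+2) = 5 × 0.60108^4 × 0.39892^1 = 0.260366
P(M+4) = 10 × 0.60108^3 × 0.39892^2 = 0.345596
P(M+6) = 10 × 0.60108^2 × 0.39892^3 = 0.229362
P(M+8) = 5 × 0.60108^1 × 0.39892^4 = 0.076111
P(M+10) = 0.39892^5 = 0.010103
The M+4 peak is largest (0.345596); scaling to 100 gives 22.70 : 75.34 : 100.00 : 66.37 : 22.02 : 2.92.

22.70 : 75.34 : 100.00 : 66.37 : 22.02 : 2.92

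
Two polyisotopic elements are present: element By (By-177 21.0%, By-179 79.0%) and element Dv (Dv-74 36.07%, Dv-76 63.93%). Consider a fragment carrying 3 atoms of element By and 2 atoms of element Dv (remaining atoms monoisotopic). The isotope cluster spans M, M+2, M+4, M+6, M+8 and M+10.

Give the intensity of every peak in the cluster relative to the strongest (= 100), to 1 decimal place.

Element By pattern (n=3): 0.009261 : 0.104517 : 0.393183 : 0.493039
Element Dv pattern (n=2): 0.13010449 : 0.46119102 : 0.40870449
Convolve the two distributions (both contribute in 2-u steps):
  M: 0.009261×0.13010449 = 0.001205
  M+2: 0.009261×0.46119102 + 0.104517×0.13010449 = 0.017869
  M+4: 0.009261×0.40870449 + 0.104517×0.46119102 + 0.393183×0.13010449 = 0.103142
  M+6: 0.104517×0.40870449 + 0.393183×0.46119102 + 0.493039×0.13010449 = 0.288196
  M+8: 0.393183×0.40870449 + 0.493039×0.46119102 = 0.388081
  M+10: 0.493039×0.40870449 = 0.201507
Scale to base peak (0.388081) = 100: 0.3 : 4.6 : 26.6 : 74.3 : 100.0 : 51.9

0.3 : 4.6 : 26.6 : 74.3 : 100.0 : 51.9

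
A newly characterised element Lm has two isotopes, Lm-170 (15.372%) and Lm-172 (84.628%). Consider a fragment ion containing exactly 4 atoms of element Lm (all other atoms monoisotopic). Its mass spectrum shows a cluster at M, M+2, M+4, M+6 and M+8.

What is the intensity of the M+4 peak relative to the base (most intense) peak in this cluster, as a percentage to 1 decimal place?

Binomial terms of (0.15372 + 0.84628)^4: M 0.0006, M+2 0.0123, M+4 0.1015, M+6 0.3727, M+8 0.5129 → M+8 is the base peak.
P(M+8) = C(4,4) × 0.15372^0 × 0.84628^4 = 1 × 1.0000 × 0.51292788 = 0.512928 (base)
P(M+4) = C(4,2) × 0.15372^2 × 0.84628^2 = 6 × 0.02362984 × 0.71618984 = 0.101541
Relative intensity = 0.101541 / 0.512928 × 100 = 19.8

19.8%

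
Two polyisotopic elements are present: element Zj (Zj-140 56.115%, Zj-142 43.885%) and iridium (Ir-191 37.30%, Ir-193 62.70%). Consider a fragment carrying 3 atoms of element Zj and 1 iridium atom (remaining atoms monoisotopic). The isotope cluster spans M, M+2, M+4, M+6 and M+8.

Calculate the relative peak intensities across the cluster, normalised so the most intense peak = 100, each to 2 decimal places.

Element Zj pattern (n=3): 0.17670014 : 0.41456754 : 0.32421449 : 0.08451782
Iridium pattern (n=1): 0.3730 : 0.6270
Convolve the two distributions (both contribute in 2-u steps):
  M: 0.17670014×0.3730 = 0.065909
  M+2: 0.17670014×0.6270 + 0.41456754×0.3730 = 0.265425
  M+4: 0.41456754×0.6270 + 0.32421449×0.3730 = 0.380866
  M+6: 0.32421449×0.6270 + 0.08451782×0.3730 = 0.234808
  M+8: 0.08451782×0.6270 = 0.052993
Scale to base peak (0.380866) = 100: 17.31 : 69.69 : 100.00 : 61.65 : 13.91

17.31 : 69.69 : 100.00 : 61.65 : 13.91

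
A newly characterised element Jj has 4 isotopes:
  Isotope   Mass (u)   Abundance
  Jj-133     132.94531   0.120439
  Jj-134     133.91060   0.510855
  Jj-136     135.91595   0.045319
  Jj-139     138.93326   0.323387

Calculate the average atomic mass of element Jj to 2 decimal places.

Weight each isotope mass by its fractional abundance: 0.120439 × 132.94531 + 0.510855 × 133.91060 + 0.045319 × 135.91595 + 0.323387 × 138.93326
= 16.011800 + 68.408900 + 6.159575 + 44.929210 = 135.509485 u

135.51 u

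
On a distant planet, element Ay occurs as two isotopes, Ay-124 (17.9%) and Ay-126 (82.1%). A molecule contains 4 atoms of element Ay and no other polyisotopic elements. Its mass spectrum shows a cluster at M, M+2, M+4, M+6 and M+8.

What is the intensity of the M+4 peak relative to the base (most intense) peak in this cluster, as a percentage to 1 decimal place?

28.5%

Binomial terms of (0.179 + 0.821)^4: M 0.0010, M+2 0.0188, M+4 0.1296, M+6 0.3962, M+8 0.4543 → M+8 is the base peak.
P(M+8) = C(4,4) × 0.179^0 × 0.821^4 = 1 × 1.0000 × 0.45433127 = 0.454331 (base)
P(M+4) = C(4,2) × 0.179^2 × 0.821^2 = 6 × 0.032041 × 0.674041 = 0.129582
Relative intensity = 0.129582 / 0.454331 × 100 = 28.5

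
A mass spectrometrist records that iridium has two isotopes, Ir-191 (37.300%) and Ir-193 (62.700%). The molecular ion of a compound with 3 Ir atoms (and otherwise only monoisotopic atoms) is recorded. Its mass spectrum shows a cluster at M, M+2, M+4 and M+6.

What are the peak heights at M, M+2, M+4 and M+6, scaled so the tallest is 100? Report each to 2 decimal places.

The 3 Ir atoms are independent, so intensities follow the terms of (0.37300 + 0.62700)^3.
P(M) = 0.37300^3 = 0.051895
P(M+2) = 3 × 0.37300^2 × 0.62700^1 = 0.261702
P(M+4) = 3 × 0.37300^1 × 0.62700^2 = 0.439911
P(M+6) = 0.62700^3 = 0.246492
The M+4 peak is largest (0.439911); scaling to 100 gives 11.80 : 59.49 : 100.00 : 56.03.

11.80 : 59.49 : 100.00 : 56.03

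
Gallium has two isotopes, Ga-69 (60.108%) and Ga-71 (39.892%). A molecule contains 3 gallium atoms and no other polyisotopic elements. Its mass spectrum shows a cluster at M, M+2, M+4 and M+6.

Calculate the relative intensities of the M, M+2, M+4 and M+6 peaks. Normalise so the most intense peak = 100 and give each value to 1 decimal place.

Expanding (0.60108 + 0.39892)^3:
P(M) = 0.60108^3 = 0.217169
P(M+2) = 3 × 0.60108^2 × 0.39892^1 = 0.432386
P(M+4) = 3 × 0.60108^1 × 0.39892^2 = 0.286963
P(M+6) = 0.39892^3 = 0.063483
The M+2 peak is largest (0.432386); scaling to 100 gives 50.2 : 100.0 : 66.4 : 14.7.

50.2 : 100.0 : 66.4 : 14.7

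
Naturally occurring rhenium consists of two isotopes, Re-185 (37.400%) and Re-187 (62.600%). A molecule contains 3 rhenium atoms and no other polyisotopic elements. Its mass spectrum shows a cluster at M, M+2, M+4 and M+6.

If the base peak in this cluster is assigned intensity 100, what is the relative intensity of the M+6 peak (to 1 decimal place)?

55.8

Binomial terms of (0.37400 + 0.62600)^3: M 0.0523, M+2 0.2627, M+4 0.4397, M+6 0.2453 → M+4 is the base peak.
P(M+4) = C(3,2) × 0.37400^1 × 0.62600^2 = 3 × 0.3740 × 0.391876 = 0.439685 (base)
P(M+6) = C(3,3) × 0.37400^0 × 0.62600^3 = 1 × 1.0000 × 0.24531438 = 0.245314
Relative intensity = 0.245314 / 0.439685 × 100 = 55.8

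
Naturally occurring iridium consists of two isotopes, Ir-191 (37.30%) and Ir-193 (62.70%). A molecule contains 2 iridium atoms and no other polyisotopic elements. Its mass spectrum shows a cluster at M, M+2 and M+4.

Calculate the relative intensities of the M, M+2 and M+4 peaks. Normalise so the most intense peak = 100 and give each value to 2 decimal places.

The 2 Ir atoms are independent, so intensities follow the terms of (0.3730 + 0.6270)^2.
P(M) = 0.3730^2 = 0.139129
P(M+2) = 2 × 0.3730^1 × 0.6270^1 = 0.467742
P(M+4) = 0.6270^2 = 0.393129
The M+2 peak is largest (0.467742); scaling to 100 gives 29.74 : 100.00 : 84.05.

29.74 : 100.00 : 84.05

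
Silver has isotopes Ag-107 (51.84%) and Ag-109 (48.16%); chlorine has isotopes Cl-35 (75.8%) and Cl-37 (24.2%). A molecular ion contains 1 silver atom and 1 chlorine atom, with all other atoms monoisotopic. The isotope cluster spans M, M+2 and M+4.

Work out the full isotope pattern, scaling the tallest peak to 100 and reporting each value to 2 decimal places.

Silver pattern (n=1): 0.5184 : 0.4816
Chlorine pattern (n=1): 0.7580 : 0.2420
Convolve the two distributions (both contribute in 2-u steps):
  M: 0.5184×0.7580 = 0.392947
  M+2: 0.5184×0.2420 + 0.4816×0.7580 = 0.490506
  M+4: 0.4816×0.2420 = 0.116547
Scale to base peak (0.490506) = 100: 80.11 : 100.00 : 23.76

80.11 : 100.00 : 23.76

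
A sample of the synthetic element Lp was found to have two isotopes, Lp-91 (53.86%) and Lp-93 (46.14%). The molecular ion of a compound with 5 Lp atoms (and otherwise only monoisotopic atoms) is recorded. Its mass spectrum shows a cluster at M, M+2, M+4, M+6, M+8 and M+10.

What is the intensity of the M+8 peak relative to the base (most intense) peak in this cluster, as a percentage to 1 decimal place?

Binomial terms of (0.5386 + 0.4614)^5: M 0.0453, M+2 0.1941, M+4 0.3326, M+6 0.2849, M+8 0.1221, M+10 0.0209 → M+4 is the base peak.
P(M+4) = C(5,2) × 0.5386^3 × 0.4614^2 = 10 × 0.15624245 × 0.21288996 = 0.332624 (base)
P(M+8) = C(5,4) × 0.5386^1 × 0.4614^4 = 5 × 0.5386 × 0.04532214 = 0.122053
Relative intensity = 0.122053 / 0.332624 × 100 = 36.7

36.7%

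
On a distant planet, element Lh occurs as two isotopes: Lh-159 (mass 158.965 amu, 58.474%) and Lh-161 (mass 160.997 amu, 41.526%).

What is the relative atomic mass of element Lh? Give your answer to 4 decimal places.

The abundance-weighted mean is 0.58474 × 158.965 + 0.41526 × 160.997
= 92.95319 + 66.85561 = 159.80880 amu

159.8088 amu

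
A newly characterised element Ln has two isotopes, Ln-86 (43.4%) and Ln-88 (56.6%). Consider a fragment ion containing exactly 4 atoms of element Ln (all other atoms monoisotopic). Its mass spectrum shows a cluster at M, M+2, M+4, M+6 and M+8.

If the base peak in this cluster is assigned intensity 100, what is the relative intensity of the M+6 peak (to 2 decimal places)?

86.94

Binomial terms of (0.434 + 0.566)^4: M 0.0355, M+2 0.1851, M+4 0.3620, M+6 0.3148, M+8 0.1026 → M+4 is the base peak.
P(M+4) = C(4,2) × 0.434^2 × 0.566^2 = 6 × 0.188356 × 0.320356 = 0.362046 (base)
P(M+6) = C(4,3) × 0.434^1 × 0.566^3 = 4 × 0.4340 × 0.1813215 = 0.314774
Relative intensity = 0.314774 / 0.362046 × 100 = 86.94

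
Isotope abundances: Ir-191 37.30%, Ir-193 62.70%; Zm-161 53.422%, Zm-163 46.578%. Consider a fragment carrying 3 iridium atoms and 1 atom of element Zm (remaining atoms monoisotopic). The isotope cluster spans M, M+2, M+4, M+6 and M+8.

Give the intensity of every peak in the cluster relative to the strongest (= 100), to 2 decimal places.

7.77 : 45.94 : 100.00 : 94.31 : 32.17

Iridium pattern (n=3): 0.05189512 : 0.26170165 : 0.43991135 : 0.24649188
Element Zm pattern (n=1): 0.53422 : 0.46578
Convolve the two distributions (both contribute in 2-u steps):
  M: 0.05189512×0.53422 = 0.027723
  M+2: 0.05189512×0.46578 + 0.26170165×0.53422 = 0.163978
  M+4: 0.26170165×0.46578 + 0.43991135×0.53422 = 0.356905
  M+6: 0.43991135×0.46578 + 0.24649188×0.53422 = 0.336583
  M+8: 0.24649188×0.46578 = 0.114811
Scale to base peak (0.356905) = 100: 7.77 : 45.94 : 100.00 : 94.31 : 32.17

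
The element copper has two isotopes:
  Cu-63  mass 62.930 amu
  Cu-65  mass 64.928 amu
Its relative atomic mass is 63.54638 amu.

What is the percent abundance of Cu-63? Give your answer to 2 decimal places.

With x = fraction of Cu-63 (so Cu-65 is 1 − x):
62.930·x + 64.928·(1 − x) = 63.54638
(62.930 − 64.928)·x = 63.54638 − 64.928
x = -1.38162 / -1.998 = 0.69150 → 69.15% Cu-63, 30.85% Cu-65.

69.15%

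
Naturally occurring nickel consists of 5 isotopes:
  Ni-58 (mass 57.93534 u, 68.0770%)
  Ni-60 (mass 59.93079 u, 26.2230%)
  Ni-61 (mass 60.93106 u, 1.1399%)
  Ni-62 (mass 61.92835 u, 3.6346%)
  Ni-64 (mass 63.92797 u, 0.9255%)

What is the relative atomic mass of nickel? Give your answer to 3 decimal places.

The abundance-weighted mean is 0.680770 × 57.93534 + 0.262230 × 59.93079 + 0.011399 × 60.93106 + 0.036346 × 61.92835 + 0.009255 × 63.92797
= 39.440641 + 15.715651 + 0.694553 + 2.250848 + 0.591653 = 58.693346 u

58.693 u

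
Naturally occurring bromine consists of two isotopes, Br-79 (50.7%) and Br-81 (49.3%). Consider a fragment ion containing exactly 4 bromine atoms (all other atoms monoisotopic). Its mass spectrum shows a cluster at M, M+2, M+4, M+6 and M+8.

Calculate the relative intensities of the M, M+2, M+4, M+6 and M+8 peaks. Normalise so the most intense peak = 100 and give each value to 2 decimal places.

17.63 : 68.56 : 100.00 : 64.83 : 15.76

Each Br atom is independently Br-79 (p = 0.507) or Br-81 (q = 0.493); the cluster is the binomial expansion (p + q)^4.
P(M) = 0.507^4 = 0.066074
P(M+2) = 4 × 0.507^3 × 0.493^1 = 0.256999
P(M+4) = 6 × 0.507^2 × 0.493^2 = 0.374853
P(M+6) = 4 × 0.507^1 × 0.493^3 = 0.243001
P(M+8) = 0.493^4 = 0.059073
The M+4 peak is largest (0.374853); scaling to 100 gives 17.63 : 68.56 : 100.00 : 64.83 : 15.76.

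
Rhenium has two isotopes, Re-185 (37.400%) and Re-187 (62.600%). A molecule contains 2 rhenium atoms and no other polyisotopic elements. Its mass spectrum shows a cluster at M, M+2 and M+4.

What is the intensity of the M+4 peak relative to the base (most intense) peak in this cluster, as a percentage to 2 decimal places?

Term probabilities: M 0.1399, M+2 0.4682, M+4 0.3919. Base peak = M+2.
P(M+2) = C(2,1) × 0.37400^1 × 0.62600^1 = 2 × 0.3740 × 0.6260 = 0.468248 (base)
P(M+4) = C(2,2) × 0.37400^0 × 0.62600^2 = 1 × 1.0000 × 0.391876 = 0.391876
Relative intensity = 0.391876 / 0.468248 × 100 = 83.69

83.69%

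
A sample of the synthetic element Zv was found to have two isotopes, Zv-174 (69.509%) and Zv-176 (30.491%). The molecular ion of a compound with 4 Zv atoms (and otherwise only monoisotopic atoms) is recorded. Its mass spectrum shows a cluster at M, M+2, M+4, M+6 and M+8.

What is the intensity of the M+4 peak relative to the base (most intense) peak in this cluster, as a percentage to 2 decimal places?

(0.69509 + 0.30491)^4 gives M 0.2334, M+2 0.4096, M+4 0.2695, M+6 0.0788, M+8 0.0086; the largest is M+2.
P(M+2) = C(4,1) × 0.69509^3 × 0.30491^1 = 4 × 0.33583281 × 0.30491 = 0.409595 (base)
P(M+4) = C(4,2) × 0.69509^2 × 0.30491^2 = 6 × 0.48315011 × 0.09297011 = 0.269511
Relative intensity = 0.269511 / 0.409595 × 100 = 65.80

65.80%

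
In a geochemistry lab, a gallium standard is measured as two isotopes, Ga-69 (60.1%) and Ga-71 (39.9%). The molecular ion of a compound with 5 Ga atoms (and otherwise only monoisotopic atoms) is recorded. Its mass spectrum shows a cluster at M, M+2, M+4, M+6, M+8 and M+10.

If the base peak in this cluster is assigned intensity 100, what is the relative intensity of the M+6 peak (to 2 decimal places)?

(0.601 + 0.399)^5 gives M 0.0784, M+2 0.2603, M+4 0.3456, M+6 0.2294, M+8 0.0762, M+10 0.0101; the largest is M+4.
P(M+4) = C(5,2) × 0.601^3 × 0.399^2 = 10 × 0.2170818 × 0.159201 = 0.345596 (base)
P(M+6) = C(5,3) × 0.601^2 × 0.399^3 = 10 × 0.361201 × 0.0635212 = 0.229439
Relative intensity = 0.229439 / 0.345596 × 100 = 66.39

66.39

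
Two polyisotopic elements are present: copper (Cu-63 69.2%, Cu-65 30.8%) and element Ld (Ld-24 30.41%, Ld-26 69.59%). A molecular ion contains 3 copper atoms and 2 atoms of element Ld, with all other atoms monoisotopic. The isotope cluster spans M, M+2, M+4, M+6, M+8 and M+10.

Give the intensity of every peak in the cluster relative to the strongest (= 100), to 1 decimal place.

Copper pattern (n=3): 0.33137389 : 0.44247034 : 0.19693766 : 0.02921811
Element Ld pattern (n=2): 0.09247681 : 0.42324638 : 0.48427681
Convolve the two distributions (both contribute in 2-u steps):
  M: 0.33137389×0.09247681 = 0.030644
  M+2: 0.33137389×0.42324638 + 0.44247034×0.09247681 = 0.181171
  M+4: 0.33137389×0.48427681 + 0.44247034×0.42324638 + 0.19693766×0.09247681 = 0.365963
  M+6: 0.44247034×0.48427681 + 0.19693766×0.42324638 + 0.02921811×0.09247681 = 0.300333
  M+8: 0.19693766×0.48427681 + 0.02921811×0.42324638 = 0.107739
  M+10: 0.02921811×0.48427681 = 0.014150
Scale to base peak (0.365963) = 100: 8.4 : 49.5 : 100.0 : 82.1 : 29.4 : 3.9

8.4 : 49.5 : 100.0 : 82.1 : 29.4 : 3.9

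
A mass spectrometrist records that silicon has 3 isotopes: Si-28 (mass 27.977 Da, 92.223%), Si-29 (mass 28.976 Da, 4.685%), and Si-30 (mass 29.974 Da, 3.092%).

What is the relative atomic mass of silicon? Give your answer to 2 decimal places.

Ar = Σ fᵢ·mᵢ = 0.92223 × 27.977 + 0.04685 × 28.976 + 0.03092 × 29.974
= 25.8012 + 1.3575 + 0.9268 = 28.0855 Da

28.09 Da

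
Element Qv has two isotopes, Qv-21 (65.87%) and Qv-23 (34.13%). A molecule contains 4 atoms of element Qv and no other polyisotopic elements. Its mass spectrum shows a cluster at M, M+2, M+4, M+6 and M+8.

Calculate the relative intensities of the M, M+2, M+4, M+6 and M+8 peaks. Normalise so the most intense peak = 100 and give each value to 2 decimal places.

48.25 : 100.00 : 77.72 : 26.85 : 3.48

The 4 Qv atoms are independent, so intensities follow the terms of (0.6587 + 0.3413)^4.
P(M) = 0.6587^4 = 0.188257
P(M+2) = 4 × 0.6587^3 × 0.3413^1 = 0.390175
P(M+4) = 6 × 0.6587^2 × 0.3413^2 = 0.303249
P(M+6) = 4 × 0.6587^1 × 0.3413^3 = 0.104751
P(M+8) = 0.3413^4 = 0.013569
The M+2 peak is largest (0.390175); scaling to 100 gives 48.25 : 100.00 : 77.72 : 26.85 : 3.48.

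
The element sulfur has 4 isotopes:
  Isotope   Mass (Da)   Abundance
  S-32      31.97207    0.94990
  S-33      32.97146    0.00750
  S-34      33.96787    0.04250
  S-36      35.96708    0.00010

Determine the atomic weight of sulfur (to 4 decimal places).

The abundance-weighted mean is 0.94990 × 31.97207 + 0.00750 × 32.97146 + 0.04250 × 33.96787 + 0.00010 × 35.96708
= 30.370269 + 0.247286 + 1.443634 + 0.003597 = 32.064786 Da

32.0648 Da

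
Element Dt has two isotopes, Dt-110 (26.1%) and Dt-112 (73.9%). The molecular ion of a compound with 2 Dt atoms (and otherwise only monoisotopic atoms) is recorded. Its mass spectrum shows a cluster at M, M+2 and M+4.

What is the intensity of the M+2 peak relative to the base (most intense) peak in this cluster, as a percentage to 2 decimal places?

70.64%

Term probabilities: M 0.0681, M+2 0.3858, M+4 0.5461. Base peak = M+4.
P(M+4) = C(2,2) × 0.261^0 × 0.739^2 = 1 × 1.0000 × 0.546121 = 0.546121 (base)
P(M+2) = C(2,1) × 0.261^1 × 0.739^1 = 2 × 0.2610 × 0.7390 = 0.385758
Relative intensity = 0.385758 / 0.546121 × 100 = 70.64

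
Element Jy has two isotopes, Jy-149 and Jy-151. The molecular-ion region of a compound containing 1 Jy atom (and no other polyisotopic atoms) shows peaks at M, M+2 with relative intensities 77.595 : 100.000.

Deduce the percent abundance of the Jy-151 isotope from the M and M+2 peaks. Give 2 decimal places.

56.31%

If p is the fraction of Jy that is Jy-149, then I(M+2)/I(M) = [C(1,1)·p^0·(1−p)] / p^1 = 1·(1−p)/p = 100.000/77.595 = 1.2887
(1−p)/p = 1.2887/1 = 1.2887  ⇒  p = 1/(1 + 1.2887) = 0.4369
Jy-149: 43.69%, Jy-151: 56.31%.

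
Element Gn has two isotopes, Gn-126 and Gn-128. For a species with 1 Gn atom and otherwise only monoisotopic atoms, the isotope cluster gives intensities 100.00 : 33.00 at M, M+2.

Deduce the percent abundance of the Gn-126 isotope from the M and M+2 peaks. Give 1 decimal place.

75.2%

Write p for the Gn-126 fraction. I(M+2)/I(M) = [C(1,1)·p^0·(1−p)] / p^1 = 1·(1−p)/p = 33.00/100.00 = 0.3300
(1−p)/p = 0.3300/1 = 0.3300  ⇒  p = 1/(1 + 0.3300) = 0.7519
Gn-126: 75.2%, Gn-128: 24.8%.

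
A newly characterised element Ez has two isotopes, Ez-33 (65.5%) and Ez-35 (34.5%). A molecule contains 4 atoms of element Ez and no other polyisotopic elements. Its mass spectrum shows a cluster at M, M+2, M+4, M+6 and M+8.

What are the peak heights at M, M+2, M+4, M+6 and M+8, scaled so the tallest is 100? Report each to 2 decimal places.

47.46 : 100.00 : 79.01 : 27.74 : 3.65

Each Ez atom is independently Ez-33 (p = 0.655) or Ez-35 (q = 0.345); the cluster is the binomial expansion (p + q)^4.
P(M) = 0.655^4 = 0.184062
P(M+2) = 4 × 0.655^3 × 0.345^1 = 0.387796
P(M+4) = 6 × 0.655^2 × 0.345^2 = 0.306388
P(M+6) = 4 × 0.655^1 × 0.345^3 = 0.107587
P(M+8) = 0.345^4 = 0.014167
The M+2 peak is largest (0.387796); scaling to 100 gives 47.46 : 100.00 : 79.01 : 27.74 : 3.65.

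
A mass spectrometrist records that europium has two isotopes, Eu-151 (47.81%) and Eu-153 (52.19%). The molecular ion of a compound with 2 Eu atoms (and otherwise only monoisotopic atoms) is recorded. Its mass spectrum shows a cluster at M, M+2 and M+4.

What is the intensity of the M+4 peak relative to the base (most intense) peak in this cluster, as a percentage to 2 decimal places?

Binomial terms of (0.4781 + 0.5219)^2: M 0.2286, M+2 0.4990, M+4 0.2724 → M+2 is the base peak.
P(M+2) = C(2,1) × 0.4781^1 × 0.5219^1 = 2 × 0.4781 × 0.5219 = 0.499041 (base)
P(M+4) = C(2,2) × 0.4781^0 × 0.5219^2 = 1 × 1.0000 × 0.27237961 = 0.272380
Relative intensity = 0.272380 / 0.499041 × 100 = 54.58

54.58%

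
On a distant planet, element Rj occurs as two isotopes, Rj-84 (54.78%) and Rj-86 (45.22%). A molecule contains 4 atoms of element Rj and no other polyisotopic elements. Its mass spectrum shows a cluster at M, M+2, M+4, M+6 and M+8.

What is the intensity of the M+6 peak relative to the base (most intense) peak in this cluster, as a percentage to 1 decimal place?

(0.5478 + 0.4522)^4 gives M 0.0901, M+2 0.2973, M+4 0.3682, M+6 0.2026, M+8 0.0418; the largest is M+4.
P(M+4) = C(4,2) × 0.5478^2 × 0.4522^2 = 6 × 0.30008484 × 0.20448484 = 0.368177 (base)
P(M+6) = C(4,3) × 0.5478^1 × 0.4522^3 = 4 × 0.5478 × 0.09246804 = 0.202616
Relative intensity = 0.202616 / 0.368177 × 100 = 55.0

55.0%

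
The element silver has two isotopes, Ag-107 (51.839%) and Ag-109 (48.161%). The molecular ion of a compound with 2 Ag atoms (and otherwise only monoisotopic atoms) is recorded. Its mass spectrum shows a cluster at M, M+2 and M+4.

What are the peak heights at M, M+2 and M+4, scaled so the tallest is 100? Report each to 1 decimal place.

53.8 : 100.0 : 46.5

The 2 Ag atoms are independent, so intensities follow the terms of (0.51839 + 0.48161)^2.
P(M) = 0.51839^2 = 0.268728
P(M+2) = 2 × 0.51839^1 × 0.48161^1 = 0.499324
P(M+4) = 0.48161^2 = 0.231948
The M+2 peak is largest (0.499324); scaling to 100 gives 53.8 : 100.0 : 46.5.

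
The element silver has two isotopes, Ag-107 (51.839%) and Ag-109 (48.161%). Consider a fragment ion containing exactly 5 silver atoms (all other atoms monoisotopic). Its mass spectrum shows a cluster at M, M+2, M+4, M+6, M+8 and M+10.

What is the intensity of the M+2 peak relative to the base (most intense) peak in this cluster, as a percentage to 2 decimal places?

Term probabilities: M 0.0374, M+2 0.1739, M+4 0.3231, M+6 0.3002, M+8 0.1394, M+10 0.0259. Base peak = M+4.
P(M+4) = C(5,2) × 0.51839^3 × 0.48161^2 = 10 × 0.13930601 × 0.23194819 = 0.323118 (base)
P(M+2) = C(5,1) × 0.51839^4 × 0.48161^1 = 5 × 0.07221484 × 0.48161 = 0.173897
Relative intensity = 0.173897 / 0.323118 × 100 = 53.82

53.82%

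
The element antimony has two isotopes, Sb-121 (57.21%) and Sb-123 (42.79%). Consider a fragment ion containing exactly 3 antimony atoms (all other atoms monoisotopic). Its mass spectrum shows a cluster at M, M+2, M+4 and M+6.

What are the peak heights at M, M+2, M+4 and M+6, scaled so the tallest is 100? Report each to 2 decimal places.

Each Sb atom is independently Sb-121 (p = 0.5721) or Sb-123 (q = 0.4279); the cluster is the binomial expansion (p + q)^3.
P(M) = 0.5721^3 = 0.187247
P(M+2) = 3 × 0.5721^2 × 0.4279^1 = 0.420153
P(M+4) = 3 × 0.5721^1 × 0.4279^2 = 0.314252
P(M+6) = 0.4279^3 = 0.078348
The M+2 peak is largest (0.420153); scaling to 100 gives 44.57 : 100.00 : 74.79 : 18.65.

44.57 : 100.00 : 74.79 : 18.65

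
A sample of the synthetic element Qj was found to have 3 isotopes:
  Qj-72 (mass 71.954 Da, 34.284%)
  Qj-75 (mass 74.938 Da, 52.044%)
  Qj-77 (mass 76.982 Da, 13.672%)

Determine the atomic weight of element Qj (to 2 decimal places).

Weight each isotope mass by its fractional abundance: 0.34284 × 71.954 + 0.52044 × 74.938 + 0.13672 × 76.982
= 24.6687 + 39.0007 + 10.5250 = 74.1944 Da

74.19 Da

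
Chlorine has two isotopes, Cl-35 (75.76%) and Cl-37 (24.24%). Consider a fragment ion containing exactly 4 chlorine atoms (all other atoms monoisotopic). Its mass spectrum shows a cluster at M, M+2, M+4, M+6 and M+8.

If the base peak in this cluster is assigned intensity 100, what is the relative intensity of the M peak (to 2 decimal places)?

(0.7576 + 0.2424)^4 gives M 0.3294, M+2 0.4216, M+4 0.2023, M+6 0.0432, M+8 0.0035; the largest is M+2.
P(M+2) = C(4,1) × 0.7576^3 × 0.2424^1 = 4 × 0.4348304 × 0.2424 = 0.421612 (base)
P(M) = C(4,0) × 0.7576^4 × 0.2424^0 = 1 × 0.32942751 × 1.0000 = 0.329428
Relative intensity = 0.329428 / 0.421612 × 100 = 78.14

78.14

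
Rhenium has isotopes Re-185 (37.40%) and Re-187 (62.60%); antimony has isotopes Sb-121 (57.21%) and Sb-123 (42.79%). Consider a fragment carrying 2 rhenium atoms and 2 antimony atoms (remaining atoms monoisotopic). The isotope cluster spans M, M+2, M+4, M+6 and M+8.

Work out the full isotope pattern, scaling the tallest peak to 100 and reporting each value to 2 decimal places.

Rhenium pattern (n=2): 0.139876 : 0.468248 : 0.391876
Antimony pattern (n=2): 0.32729841 : 0.48960318 : 0.18309841
Convolve the two distributions (both contribute in 2-u steps):
  M: 0.139876×0.32729841 = 0.045781
  M+2: 0.139876×0.48960318 + 0.468248×0.32729841 = 0.221741
  M+4: 0.139876×0.18309841 + 0.468248×0.48960318 + 0.391876×0.32729841 = 0.383127
  M+6: 0.468248×0.18309841 + 0.391876×0.48960318 = 0.277599
  M+8: 0.391876×0.18309841 = 0.071752
Scale to base peak (0.383127) = 100: 11.95 : 57.88 : 100.00 : 72.46 : 18.73

11.95 : 57.88 : 100.00 : 72.46 : 18.73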